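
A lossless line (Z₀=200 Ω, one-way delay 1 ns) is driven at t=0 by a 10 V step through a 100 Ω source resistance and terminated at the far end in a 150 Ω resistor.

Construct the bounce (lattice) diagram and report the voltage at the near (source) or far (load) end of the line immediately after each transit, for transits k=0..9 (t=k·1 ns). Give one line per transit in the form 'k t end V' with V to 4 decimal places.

Γ_L=-0.142857, Γ_S=-0.333333; launch V₁=10·200/300=6.666667
k=0 src: V=6.6667
k=1 load: inc=6.666667, refl=6.666667·-0.142857=-0.9524; V=0.000000+6.666667+-0.952381=5.7143
k=2 src: inc=-0.952381, refl=-0.952381·-0.333333=0.3175; V=6.666667+-0.952381+0.317460=6.0317
k=3 load: inc=0.317460, refl=0.317460·-0.142857=-0.0454; V=5.714286+0.317460+-0.045351=5.9864
k=4 src: inc=-0.045351, refl=-0.045351·-0.333333=0.0151; V=6.031746+-0.045351+0.015117=6.0015
k=5 load: inc=0.015117, refl=0.015117·-0.142857=-0.0022; V=5.986395+0.015117+-0.002160=5.9994
k=6 src: inc=-0.002160, refl=-0.002160·-0.333333=0.0007; V=6.001512+-0.002160+0.000720=6.0001
k=7 load: inc=0.000720, refl=0.000720·-0.142857=-0.0001; V=5.999352+0.000720+-0.000103=6.0000
k=8 src: inc=-0.000103, refl=-0.000103·-0.333333=0.0000; V=6.000072+-0.000103+0.000034=6.0000
k=9 load: inc=0.000034, refl=0.000034·-0.142857=-0.0000; V=5.999969+0.000034+-0.000005=6.0000

0 0 source 6.6667
1 1 load 5.7143
2 2 source 6.0317
3 3 load 5.9864
4 4 source 6.0015
5 5 load 5.9994
6 6 source 6.0001
7 7 load 6.0000
8 8 source 6.0000
9 9 load 6.0000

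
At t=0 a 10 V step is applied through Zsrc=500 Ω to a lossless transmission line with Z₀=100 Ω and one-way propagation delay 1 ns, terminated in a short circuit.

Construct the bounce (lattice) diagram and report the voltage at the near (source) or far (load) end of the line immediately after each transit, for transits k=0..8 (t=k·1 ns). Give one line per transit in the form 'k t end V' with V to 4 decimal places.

Γ_L=-1.000000, Γ_S=0.666667; launch V₁=10·100/600=1.666667
k=0 src: V=1.6667
k=1 load: inc=1.666667, refl=1.666667·-1.000000=-1.6667; V=0.000000+1.666667+-1.666667=0.0000
k=2 src: inc=-1.666667, refl=-1.666667·0.666667=-1.1111; V=1.666667+-1.666667+-1.111111=-1.1111
k=3 load: inc=-1.111111, refl=-1.111111·-1.000000=1.1111; V=0.000000+-1.111111+1.111111=0.0000
k=4 src: inc=1.111111, refl=1.111111·0.666667=0.7407; V=-1.111111+1.111111+0.740741=0.7407
k=5 load: inc=0.740741, refl=0.740741·-1.000000=-0.7407; V=0.000000+0.740741+-0.740741=0.0000
k=6 src: inc=-0.740741, refl=-0.740741·0.666667=-0.4938; V=0.740741+-0.740741+-0.493827=-0.4938
k=7 load: inc=-0.493827, refl=-0.493827·-1.000000=0.4938; V=0.000000+-0.493827+0.493827=0.0000
k=8 src: inc=0.493827, refl=0.493827·0.666667=0.3292; V=-0.493827+0.493827+0.329218=0.3292

0 0 source 1.6667
1 1 load 0.0000
2 2 source -1.1111
3 3 load 0.0000
4 4 source 0.7407
5 5 load 0.0000
6 6 source -0.4938
7 7 load 0.0000
8 8 source 0.3292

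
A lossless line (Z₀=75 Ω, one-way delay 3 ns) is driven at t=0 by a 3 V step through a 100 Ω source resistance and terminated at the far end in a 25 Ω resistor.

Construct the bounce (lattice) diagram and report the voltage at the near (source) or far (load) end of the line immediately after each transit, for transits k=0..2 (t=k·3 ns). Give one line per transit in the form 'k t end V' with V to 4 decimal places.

0 0 source 1.2857
1 3 load 0.6429
2 6 source 0.5510

Γ_L=-0.500000, Γ_S=0.142857; launch V₁=3·75/175=1.285714
k=0 src: V=1.2857
k=1 load: inc=1.285714, refl=1.285714·-0.500000=-0.6429; V=0.000000+1.285714+-0.642857=0.6429
k=2 src: inc=-0.642857, refl=-0.642857·0.142857=-0.0918; V=1.285714+-0.642857+-0.091837=0.5510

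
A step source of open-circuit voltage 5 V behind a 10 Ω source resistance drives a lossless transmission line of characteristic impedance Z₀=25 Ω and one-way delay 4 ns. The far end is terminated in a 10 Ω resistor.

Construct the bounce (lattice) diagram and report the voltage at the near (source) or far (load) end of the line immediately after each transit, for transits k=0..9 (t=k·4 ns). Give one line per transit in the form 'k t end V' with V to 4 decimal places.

0 0 source 3.5714
1 4 load 2.0408
2 8 source 2.6968
3 12 load 2.4157
4 16 source 2.5361
5 20 load 2.4845
6 24 source 2.5066
7 28 load 2.4972
8 32 source 2.5012
9 36 load 2.4995

Γ_L=-0.428571, Γ_S=-0.428571; launch V₁=5·25/35=3.571429
k=0 src: V=3.5714
k=1 load: inc=3.571429, refl=3.571429·-0.428571=-1.5306; V=0.000000+3.571429+-1.530612=2.0408
k=2 src: inc=-1.530612, refl=-1.530612·-0.428571=0.6560; V=3.571429+-1.530612+0.655977=2.6968
k=3 load: inc=0.655977, refl=0.655977·-0.428571=-0.2811; V=2.040816+0.655977+-0.281133=2.4157
k=4 src: inc=-0.281133, refl=-0.281133·-0.428571=0.1205; V=2.696793+-0.281133+0.120486=2.5361
k=5 load: inc=0.120486, refl=0.120486·-0.428571=-0.0516; V=2.415660+0.120486+-0.051637=2.4845
k=6 src: inc=-0.051637, refl=-0.051637·-0.428571=0.0221; V=2.536146+-0.051637+0.022130=2.5066
k=7 load: inc=0.022130, refl=0.022130·-0.428571=-0.0095; V=2.484509+0.022130+-0.009484=2.4972
k=8 src: inc=-0.009484, refl=-0.009484·-0.428571=0.0041; V=2.506639+-0.009484+0.004065=2.5012
k=9 load: inc=0.004065, refl=0.004065·-0.428571=-0.0017; V=2.497155+0.004065+-0.001742=2.4995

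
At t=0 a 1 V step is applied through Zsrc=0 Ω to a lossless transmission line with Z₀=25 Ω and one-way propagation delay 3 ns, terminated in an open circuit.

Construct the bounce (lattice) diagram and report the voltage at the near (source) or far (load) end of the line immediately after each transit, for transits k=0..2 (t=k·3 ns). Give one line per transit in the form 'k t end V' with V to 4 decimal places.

0 0 source 1.0000
1 3 load 2.0000
2 6 source 1.0000

Γ_L=1.000000, Γ_S=-1.000000; launch V₁=1·25/25=1.000000
k=0 src: V=1.0000
k=1 load: inc=1.000000, refl=1.000000·1.000000=1.0000; V=0.000000+1.000000+1.000000=2.0000
k=2 src: inc=1.000000, refl=1.000000·-1.000000=-1.0000; V=1.000000+1.000000+-1.000000=1.0000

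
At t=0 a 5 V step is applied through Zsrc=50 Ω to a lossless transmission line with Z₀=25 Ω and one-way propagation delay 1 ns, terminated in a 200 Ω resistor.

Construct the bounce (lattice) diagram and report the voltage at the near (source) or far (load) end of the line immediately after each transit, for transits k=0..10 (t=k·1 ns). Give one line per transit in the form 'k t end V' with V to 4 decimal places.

Γ_L=0.777778, Γ_S=0.333333; launch V₁=5·25/75=1.666667
k=0 src: V=1.6667
k=1 load: inc=1.666667, refl=1.666667·0.777778=1.2963; V=0.000000+1.666667+1.296296=2.9630
k=2 src: inc=1.296296, refl=1.296296·0.333333=0.4321; V=1.666667+1.296296+0.432099=3.3951
k=3 load: inc=0.432099, refl=0.432099·0.777778=0.3361; V=2.962963+0.432099+0.336077=3.7311
k=4 src: inc=0.336077, refl=0.336077·0.333333=0.1120; V=3.395062+0.336077+0.112026=3.8432
k=5 load: inc=0.112026, refl=0.112026·0.777778=0.0871; V=3.731139+0.112026+0.087131=3.9303
k=6 src: inc=0.087131, refl=0.087131·0.333333=0.0290; V=3.843164+0.087131+0.029044=3.9593
k=7 load: inc=0.029044, refl=0.029044·0.777778=0.0226; V=3.930295+0.029044+0.022590=3.9819
k=8 src: inc=0.022590, refl=0.022590·0.333333=0.0075; V=3.959339+0.022590+0.007530=3.9895
k=9 load: inc=0.007530, refl=0.007530·0.777778=0.0059; V=3.981928+0.007530+0.005857=3.9953
k=10 src: inc=0.005857, refl=0.005857·0.333333=0.0020; V=3.989458+0.005857+0.001952=3.9973

0 0 source 1.6667
1 1 load 2.9630
2 2 source 3.3951
3 3 load 3.7311
4 4 source 3.8432
5 5 load 3.9303
6 6 source 3.9593
7 7 load 3.9819
8 8 source 3.9895
9 9 load 3.9953
10 10 source 3.9973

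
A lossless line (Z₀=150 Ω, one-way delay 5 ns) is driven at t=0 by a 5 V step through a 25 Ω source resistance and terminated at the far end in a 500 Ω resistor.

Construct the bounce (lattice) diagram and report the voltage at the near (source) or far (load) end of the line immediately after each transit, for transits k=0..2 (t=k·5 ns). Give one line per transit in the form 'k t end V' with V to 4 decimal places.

Γ_L=0.538462, Γ_S=-0.714286; launch V₁=5·150/175=4.285714
k=0 src: V=4.2857
k=1 load: inc=4.285714, refl=4.285714·0.538462=2.3077; V=0.000000+4.285714+2.307692=6.5934
k=2 src: inc=2.307692, refl=2.307692·-0.714286=-1.6484; V=4.285714+2.307692+-1.648352=4.9451

0 0 source 4.2857
1 5 load 6.5934
2 10 source 4.9451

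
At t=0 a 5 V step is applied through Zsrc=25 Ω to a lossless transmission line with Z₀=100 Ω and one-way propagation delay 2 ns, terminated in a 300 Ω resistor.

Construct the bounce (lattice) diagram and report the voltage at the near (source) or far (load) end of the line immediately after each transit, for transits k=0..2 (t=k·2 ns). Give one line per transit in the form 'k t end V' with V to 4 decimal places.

0 0 source 4.0000
1 2 load 6.0000
2 4 source 4.8000

Γ_L=0.500000, Γ_S=-0.600000; launch V₁=5·100/125=4.000000
k=0 src: V=4.0000
k=1 load: inc=4.000000, refl=4.000000·0.500000=2.0000; V=0.000000+4.000000+2.000000=6.0000
k=2 src: inc=2.000000, refl=2.000000·-0.600000=-1.2000; V=4.000000+2.000000+-1.200000=4.8000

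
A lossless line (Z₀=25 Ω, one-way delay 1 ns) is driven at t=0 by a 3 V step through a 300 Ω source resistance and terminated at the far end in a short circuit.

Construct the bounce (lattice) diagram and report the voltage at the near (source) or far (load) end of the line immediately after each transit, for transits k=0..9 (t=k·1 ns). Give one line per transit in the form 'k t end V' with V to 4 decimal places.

Γ_L=-1.000000, Γ_S=0.846154; launch V₁=3·25/325=0.230769
k=0 src: V=0.2308
k=1 load: inc=0.230769, refl=0.230769·-1.000000=-0.2308; V=0.000000+0.230769+-0.230769=0.0000
k=2 src: inc=-0.230769, refl=-0.230769·0.846154=-0.1953; V=0.230769+-0.230769+-0.195266=-0.1953
k=3 load: inc=-0.195266, refl=-0.195266·-1.000000=0.1953; V=0.000000+-0.195266+0.195266=0.0000
k=4 src: inc=0.195266, refl=0.195266·0.846154=0.1652; V=-0.195266+0.195266+0.165225=0.1652
k=5 load: inc=0.165225, refl=0.165225·-1.000000=-0.1652; V=0.000000+0.165225+-0.165225=0.0000
k=6 src: inc=-0.165225, refl=-0.165225·0.846154=-0.1398; V=0.165225+-0.165225+-0.139806=-0.1398
k=7 load: inc=-0.139806, refl=-0.139806·-1.000000=0.1398; V=0.000000+-0.139806+0.139806=0.0000
k=8 src: inc=0.139806, refl=0.139806·0.846154=0.1183; V=-0.139806+0.139806+0.118297=0.1183
k=9 load: inc=0.118297, refl=0.118297·-1.000000=-0.1183; V=0.000000+0.118297+-0.118297=0.0000

0 0 source 0.2308
1 1 load 0.0000
2 2 source -0.1953
3 3 load 0.0000
4 4 source 0.1652
5 5 load 0.0000
6 6 source -0.1398
7 7 load 0.0000
8 8 source 0.1183
9 9 load 0.0000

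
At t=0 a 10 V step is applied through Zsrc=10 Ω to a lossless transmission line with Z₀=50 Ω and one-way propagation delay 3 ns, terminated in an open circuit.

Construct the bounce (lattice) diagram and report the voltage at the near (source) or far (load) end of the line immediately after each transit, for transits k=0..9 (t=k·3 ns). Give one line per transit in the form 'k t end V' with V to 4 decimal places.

0 0 source 8.3333
1 3 load 16.6667
2 6 source 11.1111
3 9 load 5.5556
4 12 source 9.2593
5 15 load 12.9630
6 18 source 10.4938
7 21 load 8.0247
8 24 source 9.6708
9 27 load 11.3169

Γ_L=1.000000, Γ_S=-0.666667; launch V₁=10·50/60=8.333333
k=0 src: V=8.3333
k=1 load: inc=8.333333, refl=8.333333·1.000000=8.3333; V=0.000000+8.333333+8.333333=16.6667
k=2 src: inc=8.333333, refl=8.333333·-0.666667=-5.5556; V=8.333333+8.333333+-5.555556=11.1111
k=3 load: inc=-5.555556, refl=-5.555556·1.000000=-5.5556; V=16.666667+-5.555556+-5.555556=5.5556
k=4 src: inc=-5.555556, refl=-5.555556·-0.666667=3.7037; V=11.111111+-5.555556+3.703704=9.2593
k=5 load: inc=3.703704, refl=3.703704·1.000000=3.7037; V=5.555556+3.703704+3.703704=12.9630
k=6 src: inc=3.703704, refl=3.703704·-0.666667=-2.4691; V=9.259259+3.703704+-2.469136=10.4938
k=7 load: inc=-2.469136, refl=-2.469136·1.000000=-2.4691; V=12.962963+-2.469136+-2.469136=8.0247
k=8 src: inc=-2.469136, refl=-2.469136·-0.666667=1.6461; V=10.493827+-2.469136+1.646091=9.6708
k=9 load: inc=1.646091, refl=1.646091·1.000000=1.6461; V=8.024691+1.646091+1.646091=11.3169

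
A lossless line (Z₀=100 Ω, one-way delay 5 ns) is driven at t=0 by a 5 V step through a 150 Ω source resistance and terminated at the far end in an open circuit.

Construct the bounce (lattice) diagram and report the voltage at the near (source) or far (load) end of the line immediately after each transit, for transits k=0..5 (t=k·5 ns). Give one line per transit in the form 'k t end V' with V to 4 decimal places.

0 0 source 2.0000
1 5 load 4.0000
2 10 source 4.4000
3 15 load 4.8000
4 20 source 4.8800
5 25 load 4.9600

Γ_L=1.000000, Γ_S=0.200000; launch V₁=5·100/250=2.000000
k=0 src: V=2.0000
k=1 load: inc=2.000000, refl=2.000000·1.000000=2.0000; V=0.000000+2.000000+2.000000=4.0000
k=2 src: inc=2.000000, refl=2.000000·0.200000=0.4000; V=2.000000+2.000000+0.400000=4.4000
k=3 load: inc=0.400000, refl=0.400000·1.000000=0.4000; V=4.000000+0.400000+0.400000=4.8000
k=4 src: inc=0.400000, refl=0.400000·0.200000=0.0800; V=4.400000+0.400000+0.080000=4.8800
k=5 load: inc=0.080000, refl=0.080000·1.000000=0.0800; V=4.800000+0.080000+0.080000=4.9600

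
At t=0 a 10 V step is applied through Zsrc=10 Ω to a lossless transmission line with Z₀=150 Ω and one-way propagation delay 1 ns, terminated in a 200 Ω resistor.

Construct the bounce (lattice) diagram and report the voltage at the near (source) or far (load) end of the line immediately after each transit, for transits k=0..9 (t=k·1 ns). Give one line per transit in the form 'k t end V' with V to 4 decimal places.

Γ_L=0.142857, Γ_S=-0.875000; launch V₁=10·150/160=9.375000
k=0 src: V=9.3750
k=1 load: inc=9.375000, refl=9.375000·0.142857=1.3393; V=0.000000+9.375000+1.339286=10.7143
k=2 src: inc=1.339286, refl=1.339286·-0.875000=-1.1719; V=9.375000+1.339286+-1.171875=9.5424
k=3 load: inc=-1.171875, refl=-1.171875·0.142857=-0.1674; V=10.714286+-1.171875+-0.167411=9.3750
k=4 src: inc=-0.167411, refl=-0.167411·-0.875000=0.1465; V=9.542411+-0.167411+0.146484=9.5215
k=5 load: inc=0.146484, refl=0.146484·0.142857=0.0209; V=9.375000+0.146484+0.020926=9.5424
k=6 src: inc=0.020926, refl=0.020926·-0.875000=-0.0183; V=9.521484+0.020926+-0.018311=9.5241
k=7 load: inc=-0.018311, refl=-0.018311·0.142857=-0.0026; V=9.542411+-0.018311+-0.002616=9.5215
k=8 src: inc=-0.002616, refl=-0.002616·-0.875000=0.0023; V=9.524100+-0.002616+0.002289=9.5238
k=9 load: inc=0.002289, refl=0.002289·0.142857=0.0003; V=9.521484+0.002289+0.000327=9.5241

0 0 source 9.3750
1 1 load 10.7143
2 2 source 9.5424
3 3 load 9.3750
4 4 source 9.5215
5 5 load 9.5424
6 6 source 9.5241
7 7 load 9.5215
8 8 source 9.5238
9 9 load 9.5241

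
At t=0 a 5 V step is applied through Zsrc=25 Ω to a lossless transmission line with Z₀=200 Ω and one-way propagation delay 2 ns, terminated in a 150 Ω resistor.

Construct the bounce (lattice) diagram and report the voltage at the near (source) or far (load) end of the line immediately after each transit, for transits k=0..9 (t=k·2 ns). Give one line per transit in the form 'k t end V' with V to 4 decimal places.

Γ_L=-0.142857, Γ_S=-0.777778; launch V₁=5·200/225=4.444444
k=0 src: V=4.4444
k=1 load: inc=4.444444, refl=4.444444·-0.142857=-0.6349; V=0.000000+4.444444+-0.634921=3.8095
k=2 src: inc=-0.634921, refl=-0.634921·-0.777778=0.4938; V=4.444444+-0.634921+0.493827=4.3034
k=3 load: inc=0.493827, refl=0.493827·-0.142857=-0.0705; V=3.809524+0.493827+-0.070547=4.2328
k=4 src: inc=-0.070547, refl=-0.070547·-0.777778=0.0549; V=4.303351+-0.070547+0.054870=4.2877
k=5 load: inc=0.054870, refl=0.054870·-0.142857=-0.0078; V=4.232804+0.054870+-0.007839=4.2798
k=6 src: inc=-0.007839, refl=-0.007839·-0.777778=0.0061; V=4.287674+-0.007839+0.006097=4.2859
k=7 load: inc=0.006097, refl=0.006097·-0.142857=-0.0009; V=4.279835+0.006097+-0.000871=4.2851
k=8 src: inc=-0.000871, refl=-0.000871·-0.777778=0.0007; V=4.285932+-0.000871+0.000677=4.2857
k=9 load: inc=0.000677, refl=0.000677·-0.142857=-0.0001; V=4.285061+0.000677+-0.000097=4.2856

0 0 source 4.4444
1 2 load 3.8095
2 4 source 4.3034
3 6 load 4.2328
4 8 source 4.2877
5 10 load 4.2798
6 12 source 4.2859
7 14 load 4.2851
8 16 source 4.2857
9 18 load 4.2856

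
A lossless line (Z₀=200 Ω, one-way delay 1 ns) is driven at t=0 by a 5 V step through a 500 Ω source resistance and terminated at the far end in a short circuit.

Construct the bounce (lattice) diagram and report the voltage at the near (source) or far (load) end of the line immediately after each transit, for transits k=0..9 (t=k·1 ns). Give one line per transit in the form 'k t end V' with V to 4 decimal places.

Γ_L=-1.000000, Γ_S=0.428571; launch V₁=5·200/700=1.428571
k=0 src: V=1.4286
k=1 load: inc=1.428571, refl=1.428571·-1.000000=-1.4286; V=0.000000+1.428571+-1.428571=0.0000
k=2 src: inc=-1.428571, refl=-1.428571·0.428571=-0.6122; V=1.428571+-1.428571+-0.612245=-0.6122
k=3 load: inc=-0.612245, refl=-0.612245·-1.000000=0.6122; V=0.000000+-0.612245+0.612245=0.0000
k=4 src: inc=0.612245, refl=0.612245·0.428571=0.2624; V=-0.612245+0.612245+0.262391=0.2624
k=5 load: inc=0.262391, refl=0.262391·-1.000000=-0.2624; V=0.000000+0.262391+-0.262391=0.0000
k=6 src: inc=-0.262391, refl=-0.262391·0.428571=-0.1125; V=0.262391+-0.262391+-0.112453=-0.1125
k=7 load: inc=-0.112453, refl=-0.112453·-1.000000=0.1125; V=0.000000+-0.112453+0.112453=0.0000
k=8 src: inc=0.112453, refl=0.112453·0.428571=0.0482; V=-0.112453+0.112453+0.048194=0.0482
k=9 load: inc=0.048194, refl=0.048194·-1.000000=-0.0482; V=0.000000+0.048194+-0.048194=0.0000

0 0 source 1.4286
1 1 load 0.0000
2 2 source -0.6122
3 3 load 0.0000
4 4 source 0.2624
5 5 load 0.0000
6 6 source -0.1125
7 7 load 0.0000
8 8 source 0.0482
9 9 load 0.0000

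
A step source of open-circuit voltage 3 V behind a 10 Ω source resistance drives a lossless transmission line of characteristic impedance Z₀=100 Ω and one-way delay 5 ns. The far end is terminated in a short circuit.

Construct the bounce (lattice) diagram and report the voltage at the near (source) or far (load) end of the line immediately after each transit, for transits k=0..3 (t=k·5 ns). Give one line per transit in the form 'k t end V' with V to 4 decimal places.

0 0 source 2.7273
1 5 load 0.0000
2 10 source 2.2314
3 15 load 0.0000

Γ_L=-1.000000, Γ_S=-0.818182; launch V₁=3·100/110=2.727273
k=0 src: V=2.7273
k=1 load: inc=2.727273, refl=2.727273·-1.000000=-2.7273; V=0.000000+2.727273+-2.727273=0.0000
k=2 src: inc=-2.727273, refl=-2.727273·-0.818182=2.2314; V=2.727273+-2.727273+2.231405=2.2314
k=3 load: inc=2.231405, refl=2.231405·-1.000000=-2.2314; V=0.000000+2.231405+-2.231405=0.0000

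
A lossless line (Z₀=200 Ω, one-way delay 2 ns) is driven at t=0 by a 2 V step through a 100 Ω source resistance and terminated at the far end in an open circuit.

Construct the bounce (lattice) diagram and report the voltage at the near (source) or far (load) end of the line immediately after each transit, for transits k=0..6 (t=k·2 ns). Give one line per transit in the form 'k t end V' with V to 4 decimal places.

Γ_L=1.000000, Γ_S=-0.333333; launch V₁=2·200/300=1.333333
k=0 src: V=1.3333
k=1 load: inc=1.333333, refl=1.333333·1.000000=1.3333; V=0.000000+1.333333+1.333333=2.6667
k=2 src: inc=1.333333, refl=1.333333·-0.333333=-0.4444; V=1.333333+1.333333+-0.444444=2.2222
k=3 load: inc=-0.444444, refl=-0.444444·1.000000=-0.4444; V=2.666667+-0.444444+-0.444444=1.7778
k=4 src: inc=-0.444444, refl=-0.444444·-0.333333=0.1481; V=2.222222+-0.444444+0.148148=1.9259
k=5 load: inc=0.148148, refl=0.148148·1.000000=0.1481; V=1.777778+0.148148+0.148148=2.0741
k=6 src: inc=0.148148, refl=0.148148·-0.333333=-0.0494; V=1.925926+0.148148+-0.049383=2.0247

0 0 source 1.3333
1 2 load 2.6667
2 4 source 2.2222
3 6 load 1.7778
4 8 source 1.9259
5 10 load 2.0741
6 12 source 2.0247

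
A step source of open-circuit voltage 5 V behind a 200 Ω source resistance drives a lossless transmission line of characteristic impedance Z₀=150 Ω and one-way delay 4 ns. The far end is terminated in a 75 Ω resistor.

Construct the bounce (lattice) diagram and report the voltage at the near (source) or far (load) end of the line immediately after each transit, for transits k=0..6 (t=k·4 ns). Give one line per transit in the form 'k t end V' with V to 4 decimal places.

Γ_L=-0.333333, Γ_S=0.142857; launch V₁=5·150/350=2.142857
k=0 src: V=2.1429
k=1 load: inc=2.142857, refl=2.142857·-0.333333=-0.7143; V=0.000000+2.142857+-0.714286=1.4286
k=2 src: inc=-0.714286, refl=-0.714286·0.142857=-0.1020; V=2.142857+-0.714286+-0.102041=1.3265
k=3 load: inc=-0.102041, refl=-0.102041·-0.333333=0.0340; V=1.428571+-0.102041+0.034014=1.3605
k=4 src: inc=0.034014, refl=0.034014·0.142857=0.0049; V=1.326531+0.034014+0.004859=1.3654
k=5 load: inc=0.004859, refl=0.004859·-0.333333=-0.0016; V=1.360544+0.004859+-0.001620=1.3638
k=6 src: inc=-0.001620, refl=-0.001620·0.142857=-0.0002; V=1.365403+-0.001620+-0.000231=1.3636

0 0 source 2.1429
1 4 load 1.4286
2 8 source 1.3265
3 12 load 1.3605
4 16 source 1.3654
5 20 load 1.3638
6 24 source 1.3636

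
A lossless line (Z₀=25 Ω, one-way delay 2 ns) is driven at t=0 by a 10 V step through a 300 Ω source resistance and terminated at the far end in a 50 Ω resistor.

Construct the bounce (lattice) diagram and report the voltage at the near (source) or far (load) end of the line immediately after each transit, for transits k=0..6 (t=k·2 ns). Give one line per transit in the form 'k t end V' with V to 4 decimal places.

0 0 source 0.7692
1 2 load 1.0256
2 4 source 1.2426
3 6 load 1.3149
4 8 source 1.3761
5 10 load 1.3965
6 12 source 1.4138

Γ_L=0.333333, Γ_S=0.846154; launch V₁=10·25/325=0.769231
k=0 src: V=0.7692
k=1 load: inc=0.769231, refl=0.769231·0.333333=0.2564; V=0.000000+0.769231+0.256410=1.0256
k=2 src: inc=0.256410, refl=0.256410·0.846154=0.2170; V=0.769231+0.256410+0.216963=1.2426
k=3 load: inc=0.216963, refl=0.216963·0.333333=0.0723; V=1.025641+0.216963+0.072321=1.3149
k=4 src: inc=0.072321, refl=0.072321·0.846154=0.0612; V=1.242604+0.072321+0.061195=1.3761
k=5 load: inc=0.061195, refl=0.061195·0.333333=0.0204; V=1.314924+0.061195+0.020398=1.3965
k=6 src: inc=0.020398, refl=0.020398·0.846154=0.0173; V=1.376119+0.020398+0.017260=1.4138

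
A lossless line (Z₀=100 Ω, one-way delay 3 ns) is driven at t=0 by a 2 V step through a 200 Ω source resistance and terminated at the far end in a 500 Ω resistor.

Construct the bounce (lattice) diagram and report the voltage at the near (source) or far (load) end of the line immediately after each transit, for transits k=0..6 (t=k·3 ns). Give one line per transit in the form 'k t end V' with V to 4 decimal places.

Γ_L=0.666667, Γ_S=0.333333; launch V₁=2·100/300=0.666667
k=0 src: V=0.6667
k=1 load: inc=0.666667, refl=0.666667·0.666667=0.4444; V=0.000000+0.666667+0.444444=1.1111
k=2 src: inc=0.444444, refl=0.444444·0.333333=0.1481; V=0.666667+0.444444+0.148148=1.2593
k=3 load: inc=0.148148, refl=0.148148·0.666667=0.0988; V=1.111111+0.148148+0.098765=1.3580
k=4 src: inc=0.098765, refl=0.098765·0.333333=0.0329; V=1.259259+0.098765+0.032922=1.3909
k=5 load: inc=0.032922, refl=0.032922·0.666667=0.0219; V=1.358025+0.032922+0.021948=1.4129
k=6 src: inc=0.021948, refl=0.021948·0.333333=0.0073; V=1.390947+0.021948+0.007316=1.4202

0 0 source 0.6667
1 3 load 1.1111
2 6 source 1.2593
3 9 load 1.3580
4 12 source 1.3909
5 15 load 1.4129
6 18 source 1.4202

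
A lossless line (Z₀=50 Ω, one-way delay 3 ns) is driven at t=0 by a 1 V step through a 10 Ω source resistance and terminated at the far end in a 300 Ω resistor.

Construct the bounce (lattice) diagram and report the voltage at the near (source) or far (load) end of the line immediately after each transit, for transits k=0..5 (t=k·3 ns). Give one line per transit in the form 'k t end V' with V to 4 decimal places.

0 0 source 0.8333
1 3 load 1.4286
2 6 source 1.0317
3 9 load 0.7483
4 12 source 0.9373
5 15 load 1.0722

Γ_L=0.714286, Γ_S=-0.666667; launch V₁=1·50/60=0.833333
k=0 src: V=0.8333
k=1 load: inc=0.833333, refl=0.833333·0.714286=0.5952; V=0.000000+0.833333+0.595238=1.4286
k=2 src: inc=0.595238, refl=0.595238·-0.666667=-0.3968; V=0.833333+0.595238+-0.396825=1.0317
k=3 load: inc=-0.396825, refl=-0.396825·0.714286=-0.2834; V=1.428571+-0.396825+-0.283447=0.7483
k=4 src: inc=-0.283447, refl=-0.283447·-0.666667=0.1890; V=1.031746+-0.283447+0.188964=0.9373
k=5 load: inc=0.188964, refl=0.188964·0.714286=0.1350; V=0.748299+0.188964+0.134975=1.0722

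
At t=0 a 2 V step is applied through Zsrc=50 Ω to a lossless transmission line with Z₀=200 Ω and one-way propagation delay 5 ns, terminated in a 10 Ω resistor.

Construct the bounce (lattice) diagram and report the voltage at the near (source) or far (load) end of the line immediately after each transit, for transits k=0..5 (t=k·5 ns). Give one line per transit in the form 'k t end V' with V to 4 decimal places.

Γ_L=-0.904762, Γ_S=-0.600000; launch V₁=2·200/250=1.600000
k=0 src: V=1.6000
k=1 load: inc=1.600000, refl=1.600000·-0.904762=-1.4476; V=0.000000+1.600000+-1.447619=0.1524
k=2 src: inc=-1.447619, refl=-1.447619·-0.600000=0.8686; V=1.600000+-1.447619+0.868571=1.0210
k=3 load: inc=0.868571, refl=0.868571·-0.904762=-0.7859; V=0.152381+0.868571+-0.785850=0.2351
k=4 src: inc=-0.785850, refl=-0.785850·-0.600000=0.4715; V=1.020952+-0.785850+0.471510=0.7066
k=5 load: inc=0.471510, refl=0.471510·-0.904762=-0.4266; V=0.235102+0.471510+-0.426604=0.2800

0 0 source 1.6000
1 5 load 0.1524
2 10 source 1.0210
3 15 load 0.2351
4 20 source 0.7066
5 25 load 0.2800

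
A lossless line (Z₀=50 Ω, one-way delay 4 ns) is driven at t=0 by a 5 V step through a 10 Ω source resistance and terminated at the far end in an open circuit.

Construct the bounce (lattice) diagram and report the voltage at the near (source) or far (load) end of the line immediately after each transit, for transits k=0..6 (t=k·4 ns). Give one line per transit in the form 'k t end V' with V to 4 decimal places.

0 0 source 4.1667
1 4 load 8.3333
2 8 source 5.5556
3 12 load 2.7778
4 16 source 4.6296
5 20 load 6.4815
6 24 source 5.2469

Γ_L=1.000000, Γ_S=-0.666667; launch V₁=5·50/60=4.166667
k=0 src: V=4.1667
k=1 load: inc=4.166667, refl=4.166667·1.000000=4.1667; V=0.000000+4.166667+4.166667=8.3333
k=2 src: inc=4.166667, refl=4.166667·-0.666667=-2.7778; V=4.166667+4.166667+-2.777778=5.5556
k=3 load: inc=-2.777778, refl=-2.777778·1.000000=-2.7778; V=8.333333+-2.777778+-2.777778=2.7778
k=4 src: inc=-2.777778, refl=-2.777778·-0.666667=1.8519; V=5.555556+-2.777778+1.851852=4.6296
k=5 load: inc=1.851852, refl=1.851852·1.000000=1.8519; V=2.777778+1.851852+1.851852=6.4815
k=6 src: inc=1.851852, refl=1.851852·-0.666667=-1.2346; V=4.629630+1.851852+-1.234568=5.2469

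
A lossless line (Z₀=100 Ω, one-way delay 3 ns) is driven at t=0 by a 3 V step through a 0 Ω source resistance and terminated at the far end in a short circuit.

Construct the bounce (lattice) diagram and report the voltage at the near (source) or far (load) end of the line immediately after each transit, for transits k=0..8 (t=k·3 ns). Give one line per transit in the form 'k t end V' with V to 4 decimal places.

0 0 source 3.0000
1 3 load 0.0000
2 6 source 3.0000
3 9 load 0.0000
4 12 source 3.0000
5 15 load 0.0000
6 18 source 3.0000
7 21 load 0.0000
8 24 source 3.0000

Γ_L=-1.000000, Γ_S=-1.000000; launch V₁=3·100/100=3.000000
k=0 src: V=3.0000
k=1 load: inc=3.000000, refl=3.000000·-1.000000=-3.0000; V=0.000000+3.000000+-3.000000=0.0000
k=2 src: inc=-3.000000, refl=-3.000000·-1.000000=3.0000; V=3.000000+-3.000000+3.000000=3.0000
k=3 load: inc=3.000000, refl=3.000000·-1.000000=-3.0000; V=0.000000+3.000000+-3.000000=0.0000
k=4 src: inc=-3.000000, refl=-3.000000·-1.000000=3.0000; V=3.000000+-3.000000+3.000000=3.0000
k=5 load: inc=3.000000, refl=3.000000·-1.000000=-3.0000; V=0.000000+3.000000+-3.000000=0.0000
k=6 src: inc=-3.000000, refl=-3.000000·-1.000000=3.0000; V=3.000000+-3.000000+3.000000=3.0000
k=7 load: inc=3.000000, refl=3.000000·-1.000000=-3.0000; V=0.000000+3.000000+-3.000000=0.0000
k=8 src: inc=-3.000000, refl=-3.000000·-1.000000=3.0000; V=3.000000+-3.000000+3.000000=3.0000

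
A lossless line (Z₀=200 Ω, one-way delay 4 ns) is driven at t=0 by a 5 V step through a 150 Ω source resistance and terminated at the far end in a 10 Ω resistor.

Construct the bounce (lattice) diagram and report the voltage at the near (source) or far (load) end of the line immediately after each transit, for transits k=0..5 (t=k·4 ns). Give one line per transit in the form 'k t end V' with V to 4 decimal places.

0 0 source 2.8571
1 4 load 0.2721
2 8 source 0.6414
3 12 load 0.3073
4 16 source 0.3550
5 20 load 0.3118

Γ_L=-0.904762, Γ_S=-0.142857; launch V₁=5·200/350=2.857143
k=0 src: V=2.8571
k=1 load: inc=2.857143, refl=2.857143·-0.904762=-2.5850; V=0.000000+2.857143+-2.585034=0.2721
k=2 src: inc=-2.585034, refl=-2.585034·-0.142857=0.3693; V=2.857143+-2.585034+0.369291=0.6414
k=3 load: inc=0.369291, refl=0.369291·-0.904762=-0.3341; V=0.272109+0.369291+-0.334120=0.3073
k=4 src: inc=-0.334120, refl=-0.334120·-0.142857=0.0477; V=0.641399+-0.334120+0.047731=0.3550
k=5 load: inc=0.047731, refl=0.047731·-0.904762=-0.0432; V=0.307279+0.047731+-0.043186=0.3118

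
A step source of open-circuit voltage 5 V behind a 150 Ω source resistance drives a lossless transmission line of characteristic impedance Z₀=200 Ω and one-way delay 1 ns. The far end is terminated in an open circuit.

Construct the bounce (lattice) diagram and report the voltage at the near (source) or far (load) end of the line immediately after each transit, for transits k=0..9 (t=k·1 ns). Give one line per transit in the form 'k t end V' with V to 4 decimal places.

Γ_L=1.000000, Γ_S=-0.142857; launch V₁=5·200/350=2.857143
k=0 src: V=2.8571
k=1 load: inc=2.857143, refl=2.857143·1.000000=2.8571; V=0.000000+2.857143+2.857143=5.7143
k=2 src: inc=2.857143, refl=2.857143·-0.142857=-0.4082; V=2.857143+2.857143+-0.408163=5.3061
k=3 load: inc=-0.408163, refl=-0.408163·1.000000=-0.4082; V=5.714286+-0.408163+-0.408163=4.8980
k=4 src: inc=-0.408163, refl=-0.408163·-0.142857=0.0583; V=5.306122+-0.408163+0.058309=4.9563
k=5 load: inc=0.058309, refl=0.058309·1.000000=0.0583; V=4.897959+0.058309+0.058309=5.0146
k=6 src: inc=0.058309, refl=0.058309·-0.142857=-0.0083; V=4.956268+0.058309+-0.008330=5.0062
k=7 load: inc=-0.008330, refl=-0.008330·1.000000=-0.0083; V=5.014577+-0.008330+-0.008330=4.9979
k=8 src: inc=-0.008330, refl=-0.008330·-0.142857=0.0012; V=5.006247+-0.008330+0.001190=4.9991
k=9 load: inc=0.001190, refl=0.001190·1.000000=0.0012; V=4.997918+0.001190+0.001190=5.0003

0 0 source 2.8571
1 1 load 5.7143
2 2 source 5.3061
3 3 load 4.8980
4 4 source 4.9563
5 5 load 5.0146
6 6 source 5.0062
7 7 load 4.9979
8 8 source 4.9991
9 9 load 5.0003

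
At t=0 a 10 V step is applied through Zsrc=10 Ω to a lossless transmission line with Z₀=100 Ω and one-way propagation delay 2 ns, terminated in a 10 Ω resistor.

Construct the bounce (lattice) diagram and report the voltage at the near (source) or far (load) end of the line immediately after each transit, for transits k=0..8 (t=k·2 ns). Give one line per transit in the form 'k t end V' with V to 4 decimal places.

Γ_L=-0.818182, Γ_S=-0.818182; launch V₁=10·100/110=9.090909
k=0 src: V=9.0909
k=1 load: inc=9.090909, refl=9.090909·-0.818182=-7.4380; V=0.000000+9.090909+-7.438017=1.6529
k=2 src: inc=-7.438017, refl=-7.438017·-0.818182=6.0856; V=9.090909+-7.438017+6.085650=7.7385
k=3 load: inc=6.085650, refl=6.085650·-0.818182=-4.9792; V=1.652893+6.085650+-4.979168=2.7594
k=4 src: inc=-4.979168, refl=-4.979168·-0.818182=4.0739; V=7.738542+-4.979168+4.073865=6.8332
k=5 load: inc=4.073865, refl=4.073865·-0.818182=-3.3332; V=2.759374+4.073865+-3.333162=3.5001
k=6 src: inc=-3.333162, refl=-3.333162·-0.818182=2.7271; V=6.833239+-3.333162+2.727133=6.2272
k=7 load: inc=2.727133, refl=2.727133·-0.818182=-2.2313; V=3.500077+2.727133+-2.231290=3.9959
k=8 src: inc=-2.231290, refl=-2.231290·-0.818182=1.8256; V=6.227210+-2.231290+1.825601=5.8215

0 0 source 9.0909
1 2 load 1.6529
2 4 source 7.7385
3 6 load 2.7594
4 8 source 6.8332
5 10 load 3.5001
6 12 source 6.2272
7 14 load 3.9959
8 16 source 5.8215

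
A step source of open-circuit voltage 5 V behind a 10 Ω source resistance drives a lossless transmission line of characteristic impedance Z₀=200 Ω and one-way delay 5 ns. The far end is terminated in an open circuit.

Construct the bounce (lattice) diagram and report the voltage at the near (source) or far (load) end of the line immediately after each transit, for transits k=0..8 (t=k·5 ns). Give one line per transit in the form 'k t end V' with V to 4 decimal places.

0 0 source 4.7619
1 5 load 9.5238
2 10 source 5.2154
3 15 load 0.9070
4 20 source 4.8051
5 25 load 8.7032
6 30 source 5.1763
7 35 load 1.6495
8 40 source 4.8405

Γ_L=1.000000, Γ_S=-0.904762; launch V₁=5·200/210=4.761905
k=0 src: V=4.7619
k=1 load: inc=4.761905, refl=4.761905·1.000000=4.7619; V=0.000000+4.761905+4.761905=9.5238
k=2 src: inc=4.761905, refl=4.761905·-0.904762=-4.3084; V=4.761905+4.761905+-4.308390=5.2154
k=3 load: inc=-4.308390, refl=-4.308390·1.000000=-4.3084; V=9.523810+-4.308390+-4.308390=0.9070
k=4 src: inc=-4.308390, refl=-4.308390·-0.904762=3.8981; V=5.215420+-4.308390+3.898067=4.8051
k=5 load: inc=3.898067, refl=3.898067·1.000000=3.8981; V=0.907029+3.898067+3.898067=8.7032
k=6 src: inc=3.898067, refl=3.898067·-0.904762=-3.5268; V=4.805097+3.898067+-3.526823=5.1763
k=7 load: inc=-3.526823, refl=-3.526823·1.000000=-3.5268; V=8.703164+-3.526823+-3.526823=1.6495
k=8 src: inc=-3.526823, refl=-3.526823·-0.904762=3.1909; V=5.176341+-3.526823+3.190935=4.8405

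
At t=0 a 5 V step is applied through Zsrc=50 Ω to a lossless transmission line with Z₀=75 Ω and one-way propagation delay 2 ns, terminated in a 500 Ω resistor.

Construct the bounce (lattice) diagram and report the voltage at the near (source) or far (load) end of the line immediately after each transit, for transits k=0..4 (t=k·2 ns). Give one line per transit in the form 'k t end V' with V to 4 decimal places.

Γ_L=0.739130, Γ_S=-0.200000; launch V₁=5·75/125=3.000000
k=0 src: V=3.0000
k=1 load: inc=3.000000, refl=3.000000·0.739130=2.2174; V=0.000000+3.000000+2.217391=5.2174
k=2 src: inc=2.217391, refl=2.217391·-0.200000=-0.4435; V=3.000000+2.217391+-0.443478=4.7739
k=3 load: inc=-0.443478, refl=-0.443478·0.739130=-0.3278; V=5.217391+-0.443478+-0.327788=4.4461
k=4 src: inc=-0.327788, refl=-0.327788·-0.200000=0.0656; V=4.773913+-0.327788+0.065558=4.5117

0 0 source 3.0000
1 2 load 5.2174
2 4 source 4.7739
3 6 load 4.4461
4 8 source 4.5117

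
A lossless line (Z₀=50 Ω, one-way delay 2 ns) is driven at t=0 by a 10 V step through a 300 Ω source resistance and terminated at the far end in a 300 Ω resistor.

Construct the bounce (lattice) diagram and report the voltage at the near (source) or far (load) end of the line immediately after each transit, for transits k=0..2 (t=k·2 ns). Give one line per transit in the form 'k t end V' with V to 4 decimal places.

0 0 source 1.4286
1 2 load 2.4490
2 4 source 3.1778

Γ_L=0.714286, Γ_S=0.714286; launch V₁=10·50/350=1.428571
k=0 src: V=1.4286
k=1 load: inc=1.428571, refl=1.428571·0.714286=1.0204; V=0.000000+1.428571+1.020408=2.4490
k=2 src: inc=1.020408, refl=1.020408·0.714286=0.7289; V=1.428571+1.020408+0.728863=3.1778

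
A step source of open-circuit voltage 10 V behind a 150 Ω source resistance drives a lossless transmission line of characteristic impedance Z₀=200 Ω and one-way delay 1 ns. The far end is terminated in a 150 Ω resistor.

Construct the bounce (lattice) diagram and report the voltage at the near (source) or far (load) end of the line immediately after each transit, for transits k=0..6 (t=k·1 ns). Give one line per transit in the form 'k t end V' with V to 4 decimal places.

0 0 source 5.7143
1 1 load 4.8980
2 2 source 5.0146
3 3 load 4.9979
4 4 source 5.0003
5 5 load 5.0000
6 6 source 5.0000

Γ_L=-0.142857, Γ_S=-0.142857; launch V₁=10·200/350=5.714286
k=0 src: V=5.7143
k=1 load: inc=5.714286, refl=5.714286·-0.142857=-0.8163; V=0.000000+5.714286+-0.816327=4.8980
k=2 src: inc=-0.816327, refl=-0.816327·-0.142857=0.1166; V=5.714286+-0.816327+0.116618=5.0146
k=3 load: inc=0.116618, refl=0.116618·-0.142857=-0.0167; V=4.897959+0.116618+-0.016660=4.9979
k=4 src: inc=-0.016660, refl=-0.016660·-0.142857=0.0024; V=5.014577+-0.016660+0.002380=5.0003
k=5 load: inc=0.002380, refl=0.002380·-0.142857=-0.0003; V=4.997918+0.002380+-0.000340=5.0000
k=6 src: inc=-0.000340, refl=-0.000340·-0.142857=0.0000; V=5.000297+-0.000340+0.000049=5.0000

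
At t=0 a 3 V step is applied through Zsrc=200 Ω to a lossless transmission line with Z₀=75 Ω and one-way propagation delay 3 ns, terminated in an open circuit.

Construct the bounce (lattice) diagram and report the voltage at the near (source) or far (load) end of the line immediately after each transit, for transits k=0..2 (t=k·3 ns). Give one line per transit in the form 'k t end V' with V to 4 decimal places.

0 0 source 0.8182
1 3 load 1.6364
2 6 source 2.0083

Γ_L=1.000000, Γ_S=0.454545; launch V₁=3·75/275=0.818182
k=0 src: V=0.8182
k=1 load: inc=0.818182, refl=0.818182·1.000000=0.8182; V=0.000000+0.818182+0.818182=1.6364
k=2 src: inc=0.818182, refl=0.818182·0.454545=0.3719; V=0.818182+0.818182+0.371901=2.0083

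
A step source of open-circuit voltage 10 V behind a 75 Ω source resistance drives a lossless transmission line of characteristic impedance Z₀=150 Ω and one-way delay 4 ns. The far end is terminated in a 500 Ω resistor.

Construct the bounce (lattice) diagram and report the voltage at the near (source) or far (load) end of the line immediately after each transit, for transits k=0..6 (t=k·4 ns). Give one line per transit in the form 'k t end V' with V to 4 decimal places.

Γ_L=0.538462, Γ_S=-0.333333; launch V₁=10·150/225=6.666667
k=0 src: V=6.6667
k=1 load: inc=6.666667, refl=6.666667·0.538462=3.5897; V=0.000000+6.666667+3.589744=10.2564
k=2 src: inc=3.589744, refl=3.589744·-0.333333=-1.1966; V=6.666667+3.589744+-1.196581=9.0598
k=3 load: inc=-1.196581, refl=-1.196581·0.538462=-0.6443; V=10.256410+-1.196581+-0.644313=8.4155
k=4 src: inc=-0.644313, refl=-0.644313·-0.333333=0.2148; V=9.059829+-0.644313+0.214771=8.6303
k=5 load: inc=0.214771, refl=0.214771·0.538462=0.1156; V=8.415516+0.214771+0.115646=8.7459
k=6 src: inc=0.115646, refl=0.115646·-0.333333=-0.0385; V=8.630287+0.115646+-0.038549=8.7074

0 0 source 6.6667
1 4 load 10.2564
2 8 source 9.0598
3 12 load 8.4155
4 16 source 8.6303
5 20 load 8.7459
6 24 source 8.7074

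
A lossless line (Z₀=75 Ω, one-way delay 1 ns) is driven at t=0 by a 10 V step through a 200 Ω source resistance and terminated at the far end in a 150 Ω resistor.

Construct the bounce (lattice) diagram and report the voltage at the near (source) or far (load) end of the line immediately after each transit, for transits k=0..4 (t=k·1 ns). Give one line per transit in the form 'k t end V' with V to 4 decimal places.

0 0 source 2.7273
1 1 load 3.6364
2 2 source 4.0496
3 3 load 4.1873
4 4 source 4.2499

Γ_L=0.333333, Γ_S=0.454545; launch V₁=10·75/275=2.727273
k=0 src: V=2.7273
k=1 load: inc=2.727273, refl=2.727273·0.333333=0.9091; V=0.000000+2.727273+0.909091=3.6364
k=2 src: inc=0.909091, refl=0.909091·0.454545=0.4132; V=2.727273+0.909091+0.413223=4.0496
k=3 load: inc=0.413223, refl=0.413223·0.333333=0.1377; V=3.636364+0.413223+0.137741=4.1873
k=4 src: inc=0.137741, refl=0.137741·0.454545=0.0626; V=4.049587+0.137741+0.062610=4.2499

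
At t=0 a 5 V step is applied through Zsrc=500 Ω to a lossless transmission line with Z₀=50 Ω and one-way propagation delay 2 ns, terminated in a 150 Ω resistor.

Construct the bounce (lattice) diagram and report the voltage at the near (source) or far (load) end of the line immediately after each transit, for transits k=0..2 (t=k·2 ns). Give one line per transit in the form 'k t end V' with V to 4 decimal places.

Γ_L=0.500000, Γ_S=0.818182; launch V₁=5·50/550=0.454545
k=0 src: V=0.4545
k=1 load: inc=0.454545, refl=0.454545·0.500000=0.2273; V=0.000000+0.454545+0.227273=0.6818
k=2 src: inc=0.227273, refl=0.227273·0.818182=0.1860; V=0.454545+0.227273+0.185950=0.8678

0 0 source 0.4545
1 2 load 0.6818
2 4 source 0.8678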